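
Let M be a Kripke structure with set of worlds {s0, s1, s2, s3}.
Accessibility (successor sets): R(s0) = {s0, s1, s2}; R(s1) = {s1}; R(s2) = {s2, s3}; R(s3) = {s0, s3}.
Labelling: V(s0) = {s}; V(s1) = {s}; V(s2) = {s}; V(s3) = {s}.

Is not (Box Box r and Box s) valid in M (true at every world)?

Yes

Let φ = not (Box Box r and Box s). Evaluate φ at each world:
  s0 (successors {s0, s1, s2}): φ is true.
  s1 (successors {s1}): φ is true.
  s2 (successors {s2, s3}): φ is true.
  s3 (successors {s0, s3}): φ is true.
For instance, at s1:
  At s1: Box Box r and Box s is false, so not (Box Box r and Box s) is true.
    At s1: Box Box r is false, Box s is true, so Box Box r and Box s is false.
      At s1: Box Box r requires Box r at every successor {s1}.
        Box r fails at s1, so Box Box r is false at s1.
      At s1: Box s requires s at every successor {s1}.
        At s1: s is true.
      So Box s is true at s1.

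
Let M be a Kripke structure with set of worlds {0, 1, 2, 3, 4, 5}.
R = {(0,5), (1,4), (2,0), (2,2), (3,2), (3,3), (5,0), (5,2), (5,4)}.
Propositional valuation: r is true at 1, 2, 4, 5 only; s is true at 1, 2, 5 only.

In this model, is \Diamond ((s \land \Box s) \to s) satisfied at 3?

Yes

Recall that \Box ψ holds at a world iff ψ holds at every accessible world, and \Diamond ψ holds iff ψ holds at some accessible world.
At 3: \Diamond ((s \land \Box s) \to s) requires (s \land \Box s) \to s at some successor in {2, 3}.
  (s \land \Box s) \to s holds at 2, so \Diamond ((s \land \Box s) \to s) is true at 3.
    At 2: s \land \Box s is false, s is true, so (s \land \Box s) \to s is true.
      At 2: s is true, \Box s is false, so s \land \Box s is false.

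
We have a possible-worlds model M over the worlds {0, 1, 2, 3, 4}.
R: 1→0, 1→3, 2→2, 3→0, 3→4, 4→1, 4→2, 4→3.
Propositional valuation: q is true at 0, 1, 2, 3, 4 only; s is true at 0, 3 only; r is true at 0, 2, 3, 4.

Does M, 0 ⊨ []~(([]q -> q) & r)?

Yes

Recall that []ψ holds at a world iff ψ holds at every accessible world, and <>ψ holds iff ψ holds at some accessible world.
At 0: no accessible worlds, so []~(([]q -> q) & r) holds vacuously.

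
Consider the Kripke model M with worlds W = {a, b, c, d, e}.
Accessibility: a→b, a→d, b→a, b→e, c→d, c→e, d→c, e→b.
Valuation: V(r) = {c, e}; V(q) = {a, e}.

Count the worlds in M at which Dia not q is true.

4

Recall that Dia ψ holds at a world iff ψ holds at some accessible world.
Let φ = Dia not q. Evaluate φ at each world:
  a (successors {b, d}): φ is true.
  b (successors {a, e}): φ is false.
  c (successors {d, e}): φ is true.
  d (successors {c}): φ is true.
  e (successors {b}): φ is true.
For instance, at a:
  At a: Dia not q requires not q at some successor in {b, d}.
    not q holds at b, so Dia not q is true at a.
Satisfying worlds: {a, c, d, e}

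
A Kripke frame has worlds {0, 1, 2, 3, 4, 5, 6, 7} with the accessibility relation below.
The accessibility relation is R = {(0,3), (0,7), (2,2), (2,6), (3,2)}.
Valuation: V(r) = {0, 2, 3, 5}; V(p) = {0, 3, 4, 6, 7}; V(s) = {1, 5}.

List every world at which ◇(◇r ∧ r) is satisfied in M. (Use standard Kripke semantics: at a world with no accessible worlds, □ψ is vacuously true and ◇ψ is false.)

Let φ = ◇(◇r ∧ r). Evaluate φ at each world:
  0 (successors {3, 7}): φ is true.
  1 (successors ∅): φ is false.
  2 (successors {2, 6}): φ is true.
  3 (successors {2}): φ is true.
  4 (successors ∅): φ is false.
  5 (successors ∅): φ is false.
  6 (successors ∅): φ is false.
  7 (successors ∅): φ is false.
For instance, at 2:
  At 2: ◇(◇r ∧ r) requires ◇r ∧ r at some successor in {2, 6}.
    ◇r ∧ r holds at 2, so ◇(◇r ∧ r) is true at 2.
      At 2: ◇r is true, r is true, so ◇r ∧ r is true.
Satisfying worlds: {0, 2, 3}

0, 2, 3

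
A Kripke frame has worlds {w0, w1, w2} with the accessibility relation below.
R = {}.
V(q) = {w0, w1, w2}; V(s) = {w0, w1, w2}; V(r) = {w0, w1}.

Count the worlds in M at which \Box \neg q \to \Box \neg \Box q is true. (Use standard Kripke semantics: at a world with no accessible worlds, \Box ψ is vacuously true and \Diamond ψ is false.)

Let φ = \Box \neg q \to \Box \neg \Box q. Evaluate φ at each world:
  w0 (successors ∅): φ is true.
  w1 (successors ∅): φ is true.
  w2 (successors ∅): φ is true.
For instance, at w0:
  At w0: \Box \neg q is true, \Box \neg \Box q is true, so \Box \neg q \to \Box \neg \Box q is true.
    At w0: no accessible worlds, so \Box \neg q holds vacuously.
    At w0: no accessible worlds, so \Box \neg \Box q holds vacuously.
Satisfying worlds: {w0, w1, w2}

3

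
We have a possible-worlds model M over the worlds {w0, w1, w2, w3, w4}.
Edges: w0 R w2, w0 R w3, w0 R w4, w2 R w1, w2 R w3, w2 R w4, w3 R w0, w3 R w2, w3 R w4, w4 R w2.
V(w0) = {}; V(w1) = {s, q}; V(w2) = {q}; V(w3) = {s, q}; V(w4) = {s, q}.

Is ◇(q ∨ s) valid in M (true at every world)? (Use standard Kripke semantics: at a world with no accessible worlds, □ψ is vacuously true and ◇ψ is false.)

Let φ = ◇(q ∨ s). Evaluate φ at each world:
  w0 (successors {w2, w3, w4}): φ is true.
  w1 (successors ∅): φ is false.
  w2 (successors {w1, w3, w4}): φ is true.
  w3 (successors {w0, w2, w4}): φ is true.
  w4 (successors {w2}): φ is true.
Detail at w1 (counterexample):
  At w1: no accessible worlds, so ◇(q ∨ s) is false.

No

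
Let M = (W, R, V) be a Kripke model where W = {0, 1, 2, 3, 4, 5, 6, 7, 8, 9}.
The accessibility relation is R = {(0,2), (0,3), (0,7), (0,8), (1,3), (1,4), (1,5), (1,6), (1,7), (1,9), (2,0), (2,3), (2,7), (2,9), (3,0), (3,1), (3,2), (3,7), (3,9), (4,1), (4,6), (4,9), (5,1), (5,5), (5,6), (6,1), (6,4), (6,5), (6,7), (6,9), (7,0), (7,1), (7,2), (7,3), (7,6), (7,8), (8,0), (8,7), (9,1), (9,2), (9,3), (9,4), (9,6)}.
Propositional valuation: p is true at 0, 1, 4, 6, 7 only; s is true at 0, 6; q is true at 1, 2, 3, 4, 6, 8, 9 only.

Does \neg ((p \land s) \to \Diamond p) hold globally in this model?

Let φ = \neg ((p \land s) \to \Diamond p). Evaluate φ at each world:
  0 (successors {2, 3, 7, 8}): φ is false.
  1 (successors {3, 4, 5, 6, 7, 9}): φ is false.
  2 (successors {0, 3, 7, 9}): φ is false.
  3 (successors {0, 1, 2, 7, 9}): φ is false.
  4 (successors {1, 6, 9}): φ is false.
  5 (successors {1, 5, 6}): φ is false.
  6 (successors {1, 4, 5, 7, 9}): φ is false.
  7 (successors {0, 1, 2, 3, 6, 8}): φ is false.
  8 (successors {0, 7}): φ is false.
  9 (successors {1, 2, 3, 4, 6}): φ is false.
Detail at 0 (counterexample):
  At 0: (p \land s) \to \Diamond p is true, so \neg ((p \land s) \to \Diamond p) is false.
    At 0: p \land s is true, \Diamond p is true, so (p \land s) \to \Diamond p is true.
      At 0: \Diamond p requires p at some successor in {2, 3, 7, 8}.
        p holds at 7, so \Diamond p is true at 0.

No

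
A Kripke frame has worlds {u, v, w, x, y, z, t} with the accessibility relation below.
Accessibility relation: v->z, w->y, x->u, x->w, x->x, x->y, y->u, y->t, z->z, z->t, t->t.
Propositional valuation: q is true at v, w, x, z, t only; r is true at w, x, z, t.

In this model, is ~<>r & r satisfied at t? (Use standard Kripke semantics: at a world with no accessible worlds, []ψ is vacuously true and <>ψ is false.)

No

At t: ~<>r is false, r is true, so ~<>r & r is false.
  At t: <>r is true, so ~<>r is false.
    At t: <>r requires r at some successor in {t}.
      r holds at t, so <>r is true at t.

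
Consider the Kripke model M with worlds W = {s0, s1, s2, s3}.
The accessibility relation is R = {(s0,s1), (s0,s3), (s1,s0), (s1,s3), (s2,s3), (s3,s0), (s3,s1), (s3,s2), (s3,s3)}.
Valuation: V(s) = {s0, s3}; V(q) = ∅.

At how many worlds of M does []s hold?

Let φ = []s. Evaluate φ at each world:
  s0 (successors {s1, s3}): φ is false.
  s1 (successors {s0, s3}): φ is true.
  s2 (successors {s3}): φ is true.
  s3 (successors {s0, s1, s2, s3}): φ is false.
For instance, at s2:
  At s2: []s requires s at every successor {s3}.
    At s3: s is true.
  So []s is true at s2.
Satisfying worlds: {s1, s2}

2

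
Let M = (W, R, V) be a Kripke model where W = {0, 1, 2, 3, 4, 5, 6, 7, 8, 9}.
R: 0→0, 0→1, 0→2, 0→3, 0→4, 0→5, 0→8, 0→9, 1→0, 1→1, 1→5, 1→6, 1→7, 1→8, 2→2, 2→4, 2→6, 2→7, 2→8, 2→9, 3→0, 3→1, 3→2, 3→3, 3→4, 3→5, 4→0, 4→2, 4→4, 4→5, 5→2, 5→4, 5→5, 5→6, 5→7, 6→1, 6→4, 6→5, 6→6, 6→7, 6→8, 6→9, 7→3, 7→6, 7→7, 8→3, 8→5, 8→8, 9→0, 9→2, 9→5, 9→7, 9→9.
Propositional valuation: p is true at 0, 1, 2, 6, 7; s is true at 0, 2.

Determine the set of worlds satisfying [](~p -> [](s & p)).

none

Let φ = [](~p -> [](s & p)). Evaluate φ at each world:
  0 (successors {0, 1, 2, 3, 4, 5, 8, 9}): φ is false.
  1 (successors {0, 1, 5, 6, 7, 8}): φ is false.
  2 (successors {2, 4, 6, 7, 8, 9}): φ is false.
  3 (successors {0, 1, 2, 3, 4, 5}): φ is false.
  4 (successors {0, 2, 4, 5}): φ is false.
  5 (successors {2, 4, 5, 6, 7}): φ is false.
  6 (successors {1, 4, 5, 6, 7, 8, 9}): φ is false.
  7 (successors {3, 6, 7}): φ is false.
  8 (successors {3, 5, 8}): φ is false.
  9 (successors {0, 2, 5, 7, 9}): φ is false.
For instance, at 7:
  At 7: [](~p -> [](s & p)) requires ~p -> [](s & p) at every successor {3, 6, 7}.
    ~p -> [](s & p) fails at 3, so [](~p -> [](s & p)) is false at 7.
      At 3: ~p is true, [](s & p) is false, so ~p -> [](s & p) is false.
Satisfying worlds: none.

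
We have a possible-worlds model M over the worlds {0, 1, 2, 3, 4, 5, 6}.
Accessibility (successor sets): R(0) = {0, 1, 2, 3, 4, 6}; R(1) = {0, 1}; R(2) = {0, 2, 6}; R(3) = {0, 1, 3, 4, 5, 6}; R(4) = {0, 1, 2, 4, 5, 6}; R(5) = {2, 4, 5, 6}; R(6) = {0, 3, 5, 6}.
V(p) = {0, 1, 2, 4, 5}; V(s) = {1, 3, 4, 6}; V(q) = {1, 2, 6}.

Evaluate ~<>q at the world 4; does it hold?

No

Recall that <>ψ holds at a world iff ψ holds at some accessible world.
At 4: <>q is true, so ~<>q is false.
  At 4: <>q requires q at some successor in {0, 1, 2, 4, 5, 6}.
    q holds at 1, so <>q is true at 4.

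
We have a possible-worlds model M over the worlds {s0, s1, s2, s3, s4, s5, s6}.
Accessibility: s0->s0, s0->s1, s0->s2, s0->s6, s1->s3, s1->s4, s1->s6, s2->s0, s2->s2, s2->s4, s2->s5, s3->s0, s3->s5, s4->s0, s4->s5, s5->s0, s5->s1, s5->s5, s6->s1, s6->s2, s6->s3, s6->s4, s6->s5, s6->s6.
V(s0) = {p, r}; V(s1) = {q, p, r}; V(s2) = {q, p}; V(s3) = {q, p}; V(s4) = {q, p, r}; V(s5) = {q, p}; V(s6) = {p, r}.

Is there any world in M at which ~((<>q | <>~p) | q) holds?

Recall that <>ψ holds at a world iff ψ holds at some accessible world.
Let φ = ~((<>q | <>~p) | q). Evaluate φ at each world:
  s0 (successors {s0, s1, s2, s6}): φ is false.
  s1 (successors {s3, s4, s6}): φ is false.
  s2 (successors {s0, s2, s4, s5}): φ is false.
  s3 (successors {s0, s5}): φ is false.
  s4 (successors {s0, s5}): φ is false.
  s5 (successors {s0, s1, s5}): φ is false.
  s6 (successors {s1, s2, s3, s4, s5, s6}): φ is false.
For instance, at s4:
  At s4: (<>q | <>~p) | q is true, so ~((<>q | <>~p) | q) is false.
    At s4: <>q | <>~p is true, q is true, so (<>q | <>~p) | q is true.
      At s4: <>q is true, <>~p is false, so <>q | <>~p is true.

No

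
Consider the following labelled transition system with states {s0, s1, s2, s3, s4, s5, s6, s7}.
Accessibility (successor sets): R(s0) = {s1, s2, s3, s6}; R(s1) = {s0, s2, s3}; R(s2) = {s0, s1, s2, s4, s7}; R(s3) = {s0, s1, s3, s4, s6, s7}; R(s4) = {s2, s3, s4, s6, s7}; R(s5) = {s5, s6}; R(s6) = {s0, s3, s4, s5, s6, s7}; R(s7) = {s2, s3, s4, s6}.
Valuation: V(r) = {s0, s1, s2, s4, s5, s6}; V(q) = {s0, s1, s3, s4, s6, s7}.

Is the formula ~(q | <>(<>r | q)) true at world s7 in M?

At s7: q | <>(<>r | q) is true, so ~(q | <>(<>r | q)) is false.
  At s7: q is true, <>(<>r | q) is true, so q | <>(<>r | q) is true.
    At s7: <>(<>r | q) requires <>r | q at some successor in {s2, s3, s4, s6}.
      <>r | q holds at s2, so <>(<>r | q) is true at s7.

No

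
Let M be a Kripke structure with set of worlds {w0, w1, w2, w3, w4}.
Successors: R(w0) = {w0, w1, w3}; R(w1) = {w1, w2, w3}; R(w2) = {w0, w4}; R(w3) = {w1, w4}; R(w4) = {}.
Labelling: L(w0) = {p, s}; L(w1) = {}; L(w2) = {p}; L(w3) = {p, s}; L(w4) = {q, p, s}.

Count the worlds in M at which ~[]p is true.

Let φ = ~[]p. Evaluate φ at each world:
  w0 (successors {w0, w1, w3}): φ is true.
  w1 (successors {w1, w2, w3}): φ is true.
  w2 (successors {w0, w4}): φ is false.
  w3 (successors {w1, w4}): φ is true.
  w4 (successors ∅): φ is false.
For instance, at w1:
  At w1: []p is false, so ~[]p is true.
    At w1: []p requires p at every successor {w1, w2, w3}.
      p fails at w1, so []p is false at w1.
Satisfying worlds: {w0, w1, w3}

3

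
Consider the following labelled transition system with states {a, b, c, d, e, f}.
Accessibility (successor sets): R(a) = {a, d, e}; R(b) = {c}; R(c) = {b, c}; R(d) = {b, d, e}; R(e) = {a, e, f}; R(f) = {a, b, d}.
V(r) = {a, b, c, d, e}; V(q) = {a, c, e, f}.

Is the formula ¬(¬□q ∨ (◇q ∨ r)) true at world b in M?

Recall that □ψ holds at a world iff ψ holds at every accessible world, and ◇ψ holds iff ψ holds at some accessible world.
At b: ¬□q ∨ (◇q ∨ r) is true, so ¬(¬□q ∨ (◇q ∨ r)) is false.
  At b: ¬□q is false, ◇q ∨ r is true, so ¬□q ∨ (◇q ∨ r) is true.
    At b: □q is true, so ¬□q is false.
      At b: □q requires q at every successor {c}.
        At c: q is true.
      So □q is true at b.
    At b: ◇q is true, r is true, so ◇q ∨ r is true.
      At b: ◇q requires q at some successor in {c}.
        q holds at c, so ◇q is true at b.

No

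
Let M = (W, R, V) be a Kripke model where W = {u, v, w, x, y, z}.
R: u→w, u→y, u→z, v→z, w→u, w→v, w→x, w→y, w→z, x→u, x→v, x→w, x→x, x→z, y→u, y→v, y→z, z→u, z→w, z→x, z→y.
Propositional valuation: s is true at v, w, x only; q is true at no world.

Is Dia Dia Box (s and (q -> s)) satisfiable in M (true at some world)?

No

Recall that Box ψ holds at a world iff ψ holds at every accessible world, and Dia ψ holds iff ψ holds at some accessible world.
Let φ = Dia Dia Box (s and (q -> s)). Evaluate φ at each world:
  u (successors {w, y, z}): φ is false.
  v (successors {z}): φ is false.
  w (successors {u, v, x, y, z}): φ is false.
  x (successors {u, v, w, x, z}): φ is false.
  y (successors {u, v, z}): φ is false.
  z (successors {u, w, x, y}): φ is false.
For instance, at u:
  At u: Dia Dia Box (s and (q -> s)) requires Dia Box (s and (q -> s)) at some successor in {w, y, z}.
    At w: Dia Box (s and (q -> s)) is false.
    At y: Dia Box (s and (q -> s)) is false.
    At z: Dia Box (s and (q -> s)) is false.
  So Dia Dia Box (s and (q -> s)) is false at u.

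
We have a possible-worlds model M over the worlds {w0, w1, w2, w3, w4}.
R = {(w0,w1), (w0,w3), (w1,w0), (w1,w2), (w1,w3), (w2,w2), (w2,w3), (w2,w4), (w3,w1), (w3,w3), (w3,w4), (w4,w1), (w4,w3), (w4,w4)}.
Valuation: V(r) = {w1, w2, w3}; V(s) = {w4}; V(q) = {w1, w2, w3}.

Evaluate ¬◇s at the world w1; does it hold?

Yes

At w1: ◇s is false, so ¬◇s is true.
  At w1: ◇s requires s at some successor in {w0, w2, w3}.
    At w0: s is false.
    At w2: s is false.
    At w3: s is false.
  So ◇s is false at w1.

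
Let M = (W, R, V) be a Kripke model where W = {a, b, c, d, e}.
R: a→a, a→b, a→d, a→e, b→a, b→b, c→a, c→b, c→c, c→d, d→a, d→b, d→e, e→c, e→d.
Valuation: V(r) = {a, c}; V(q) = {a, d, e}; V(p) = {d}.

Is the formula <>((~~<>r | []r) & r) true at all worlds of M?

Yes

Let φ = <>((~~<>r | []r) & r). Evaluate φ at each world:
  a (successors {a, b, d, e}): φ is true.
  b (successors {a, b}): φ is true.
  c (successors {a, b, c, d}): φ is true.
  d (successors {a, b, e}): φ is true.
  e (successors {c, d}): φ is true.
For instance, at b:
  At b: <>((~~<>r | []r) & r) requires (~~<>r | []r) & r at some successor in {a, b}.
    (~~<>r | []r) & r holds at a, so <>((~~<>r | []r) & r) is true at b.
      At a: ~~<>r | []r is true, r is true, so (~~<>r | []r) & r is true.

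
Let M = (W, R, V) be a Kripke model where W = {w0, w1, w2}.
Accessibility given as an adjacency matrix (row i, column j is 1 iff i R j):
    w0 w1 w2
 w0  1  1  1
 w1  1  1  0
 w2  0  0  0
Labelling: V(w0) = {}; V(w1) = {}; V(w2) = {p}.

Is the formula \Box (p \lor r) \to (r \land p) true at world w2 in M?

No

At w2: \Box (p \lor r) is true, r \land p is false, so \Box (p \lor r) \to (r \land p) is false.
  At w2: no accessible worlds, so \Box (p \lor r) holds vacuously.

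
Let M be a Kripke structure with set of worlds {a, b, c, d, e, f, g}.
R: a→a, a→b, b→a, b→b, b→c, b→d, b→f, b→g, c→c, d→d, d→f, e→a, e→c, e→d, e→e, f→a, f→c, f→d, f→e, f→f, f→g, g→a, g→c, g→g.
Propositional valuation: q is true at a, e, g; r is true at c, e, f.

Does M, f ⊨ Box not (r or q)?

No

At f: Box not (r or q) requires not (r or q) at every successor {a, c, d, e, f, g}.
  not (r or q) fails at a, so Box not (r or q) is false at f.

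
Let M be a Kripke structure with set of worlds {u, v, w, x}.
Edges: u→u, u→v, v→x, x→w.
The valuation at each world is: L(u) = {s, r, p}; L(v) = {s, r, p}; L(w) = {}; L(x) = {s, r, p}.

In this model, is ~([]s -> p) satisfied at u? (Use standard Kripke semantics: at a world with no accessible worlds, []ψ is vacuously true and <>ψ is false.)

Recall that []ψ holds at a world iff ψ holds at every accessible world, and <>ψ holds iff ψ holds at some accessible world.
At u: []s -> p is true, so ~([]s -> p) is false.
  At u: []s is true, p is true, so []s -> p is true.
    At u: []s requires s at every successor {u, v}.
      At u: s is true.
      At v: s is true.
    So []s is true at u.

No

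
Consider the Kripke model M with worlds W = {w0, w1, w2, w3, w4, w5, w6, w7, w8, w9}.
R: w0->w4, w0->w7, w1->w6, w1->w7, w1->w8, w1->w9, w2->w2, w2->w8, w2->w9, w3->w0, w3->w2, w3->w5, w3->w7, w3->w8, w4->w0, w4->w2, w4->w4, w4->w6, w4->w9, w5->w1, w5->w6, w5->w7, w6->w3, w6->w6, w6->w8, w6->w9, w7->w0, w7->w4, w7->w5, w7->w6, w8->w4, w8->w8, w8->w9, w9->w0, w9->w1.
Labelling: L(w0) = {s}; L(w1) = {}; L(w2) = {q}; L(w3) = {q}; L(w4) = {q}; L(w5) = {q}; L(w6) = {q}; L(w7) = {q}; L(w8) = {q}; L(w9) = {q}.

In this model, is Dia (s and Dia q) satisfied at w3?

Recall that Dia ψ holds at a world iff ψ holds at some accessible world.
At w3: Dia (s and Dia q) requires s and Dia q at some successor in {w0, w2, w5, w7, w8}.
  s and Dia q holds at w0, so Dia (s and Dia q) is true at w3.
    At w0: s is true, Dia q is true, so s and Dia q is true.
      At w0: Dia q requires q at some successor in {w4, w7}.
        q holds at w4, so Dia q is true at w0.

Yes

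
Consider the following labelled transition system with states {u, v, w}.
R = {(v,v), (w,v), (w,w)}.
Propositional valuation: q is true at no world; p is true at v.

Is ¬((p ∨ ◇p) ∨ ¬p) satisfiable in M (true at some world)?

Let φ = ¬((p ∨ ◇p) ∨ ¬p). Evaluate φ at each world:
  u (successors ∅): φ is false.
  v (successors {v}): φ is false.
  w (successors {v, w}): φ is false.
For instance, at w:
  At w: (p ∨ ◇p) ∨ ¬p is true, so ¬((p ∨ ◇p) ∨ ¬p) is false.
    At w: p ∨ ◇p is true, ¬p is true, so (p ∨ ◇p) ∨ ¬p is true.
      At w: p is false, ◇p is true, so p ∨ ◇p is true.

No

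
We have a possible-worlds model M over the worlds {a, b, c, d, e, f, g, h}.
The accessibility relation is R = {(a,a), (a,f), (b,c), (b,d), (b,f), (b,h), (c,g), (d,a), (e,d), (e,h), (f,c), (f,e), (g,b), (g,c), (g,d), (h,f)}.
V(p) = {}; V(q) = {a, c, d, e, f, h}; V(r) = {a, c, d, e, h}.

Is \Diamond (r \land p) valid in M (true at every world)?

Recall that \Diamond ψ holds at a world iff ψ holds at some accessible world.
Let φ = \Diamond (r \land p). Evaluate φ at each world:
  a (successors {a, f}): φ is false.
  b (successors {c, d, f, h}): φ is false.
  c (successors {g}): φ is false.
  d (successors {a}): φ is false.
  e (successors {d, h}): φ is false.
  f (successors {c, e}): φ is false.
  g (successors {b, c, d}): φ is false.
  h (successors {f}): φ is false.
Detail at a (counterexample):
  At a: \Diamond (r \land p) requires r \land p at some successor in {a, f}.
    At a: r \land p is false.
    At f: r \land p is false.
  So \Diamond (r \land p) is false at a.

No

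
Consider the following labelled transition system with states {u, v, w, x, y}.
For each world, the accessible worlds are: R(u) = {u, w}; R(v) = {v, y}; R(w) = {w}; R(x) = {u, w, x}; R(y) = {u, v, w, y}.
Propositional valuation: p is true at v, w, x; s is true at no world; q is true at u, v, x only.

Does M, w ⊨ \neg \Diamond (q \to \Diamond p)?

No

Recall that \Diamond ψ holds at a world iff ψ holds at some accessible world.
At w: \Diamond (q \to \Diamond p) is true, so \neg \Diamond (q \to \Diamond p) is false.
  At w: \Diamond (q \to \Diamond p) requires q \to \Diamond p at some successor in {w}.
    q \to \Diamond p holds at w, so \Diamond (q \to \Diamond p) is true at w.
      At w: q is false, \Diamond p is true, so q \to \Diamond p is true.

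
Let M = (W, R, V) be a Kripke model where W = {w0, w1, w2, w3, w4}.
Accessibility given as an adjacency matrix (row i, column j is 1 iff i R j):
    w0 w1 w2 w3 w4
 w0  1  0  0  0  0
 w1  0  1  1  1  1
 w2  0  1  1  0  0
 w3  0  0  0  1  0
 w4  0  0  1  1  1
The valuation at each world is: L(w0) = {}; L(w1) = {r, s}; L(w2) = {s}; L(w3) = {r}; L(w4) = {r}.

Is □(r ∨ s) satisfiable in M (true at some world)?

Let φ = □(r ∨ s). Evaluate φ at each world:
  w0 (successors {w0}): φ is false.
  w1 (successors {w1, w2, w3, w4}): φ is true.
  w2 (successors {w1, w2}): φ is true.
  w3 (successors {w3}): φ is true.
  w4 (successors {w2, w3, w4}): φ is true.
Detail at w1 (witness):
  At w1: □(r ∨ s) requires r ∨ s at every successor {w1, w2, w3, w4}.
    At w1: r ∨ s is true.
    At w2: r ∨ s is true.
    At w3: r ∨ s is true.
    At w4: r ∨ s is true.
  So □(r ∨ s) is true at w1.

Yes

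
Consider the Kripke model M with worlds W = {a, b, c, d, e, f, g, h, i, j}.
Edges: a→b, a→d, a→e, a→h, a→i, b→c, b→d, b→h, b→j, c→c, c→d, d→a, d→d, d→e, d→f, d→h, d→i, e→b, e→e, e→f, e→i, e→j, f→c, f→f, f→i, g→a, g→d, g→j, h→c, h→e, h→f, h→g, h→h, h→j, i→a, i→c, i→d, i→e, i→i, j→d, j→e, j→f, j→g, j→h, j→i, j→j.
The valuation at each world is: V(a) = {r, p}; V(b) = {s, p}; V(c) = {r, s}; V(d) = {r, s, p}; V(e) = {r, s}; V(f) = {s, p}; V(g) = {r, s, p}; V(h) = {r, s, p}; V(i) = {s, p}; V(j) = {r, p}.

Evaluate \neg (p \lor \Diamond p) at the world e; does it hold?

At e: p \lor \Diamond p is true, so \neg (p \lor \Diamond p) is false.
  At e: p is false, \Diamond p is true, so p \lor \Diamond p is true.
    At e: \Diamond p requires p at some successor in {b, e, f, i, j}.
      p holds at b, so \Diamond p is true at e.

No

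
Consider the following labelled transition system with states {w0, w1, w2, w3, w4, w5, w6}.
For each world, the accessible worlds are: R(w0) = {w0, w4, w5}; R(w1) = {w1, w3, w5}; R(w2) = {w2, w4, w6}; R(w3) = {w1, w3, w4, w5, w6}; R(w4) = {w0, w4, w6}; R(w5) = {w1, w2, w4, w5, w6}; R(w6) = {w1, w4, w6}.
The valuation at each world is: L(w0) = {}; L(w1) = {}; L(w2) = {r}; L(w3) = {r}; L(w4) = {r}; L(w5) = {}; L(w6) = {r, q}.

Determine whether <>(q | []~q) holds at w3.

Recall that []ψ holds at a world iff ψ holds at every accessible world, and <>ψ holds iff ψ holds at some accessible world.
At w3: <>(q | []~q) requires q | []~q at some successor in {w1, w3, w4, w5, w6}.
  q | []~q holds at w1, so <>(q | []~q) is true at w3.
    At w1: q is false, []~q is true, so q | []~q is true.
      At w1: []~q requires ~q at every successor {w1, w3, w5}.
        At w1: ~q is true.
        At w3: ~q is true.
        At w5: ~q is true.
      So []~q is true at w1.

Yes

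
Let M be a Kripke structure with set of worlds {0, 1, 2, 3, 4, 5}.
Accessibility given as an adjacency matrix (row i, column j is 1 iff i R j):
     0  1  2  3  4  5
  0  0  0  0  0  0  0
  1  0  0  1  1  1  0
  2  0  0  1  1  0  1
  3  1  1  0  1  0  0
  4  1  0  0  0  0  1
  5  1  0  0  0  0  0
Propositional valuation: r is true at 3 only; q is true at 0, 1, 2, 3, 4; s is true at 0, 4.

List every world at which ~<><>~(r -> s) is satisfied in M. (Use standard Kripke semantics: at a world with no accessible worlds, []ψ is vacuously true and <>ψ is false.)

0, 4, 5

Recall that <>ψ holds at a world iff ψ holds at some accessible world.
Let φ = ~<><>~(r -> s). Evaluate φ at each world:
  0 (successors ∅): φ is true.
  1 (successors {2, 3, 4}): φ is false.
  2 (successors {2, 3, 5}): φ is false.
  3 (successors {0, 1, 3}): φ is false.
  4 (successors {0, 5}): φ is true.
  5 (successors {0}): φ is true.
For instance, at 3:
  At 3: <><>~(r -> s) is true, so ~<><>~(r -> s) is false.
    At 3: <><>~(r -> s) requires <>~(r -> s) at some successor in {0, 1, 3}.
      <>~(r -> s) holds at 1, so <><>~(r -> s) is true at 3.
Satisfying worlds: {0, 4, 5}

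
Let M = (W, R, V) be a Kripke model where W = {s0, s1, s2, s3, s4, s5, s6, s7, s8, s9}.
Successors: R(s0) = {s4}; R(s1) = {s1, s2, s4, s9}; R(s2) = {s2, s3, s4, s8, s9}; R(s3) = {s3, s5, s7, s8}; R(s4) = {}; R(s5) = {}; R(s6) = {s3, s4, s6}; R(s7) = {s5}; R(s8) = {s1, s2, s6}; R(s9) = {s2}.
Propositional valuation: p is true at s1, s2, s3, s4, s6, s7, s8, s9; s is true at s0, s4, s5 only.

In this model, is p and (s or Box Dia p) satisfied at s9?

Yes

At s9: p is true, s or Box Dia p is true, so p and (s or Box Dia p) is true.
  At s9: s is false, Box Dia p is true, so s or Box Dia p is true.
    At s9: Box Dia p requires Dia p at every successor {s2}.
      At s2: Dia p is true.
    So Box Dia p is true at s9.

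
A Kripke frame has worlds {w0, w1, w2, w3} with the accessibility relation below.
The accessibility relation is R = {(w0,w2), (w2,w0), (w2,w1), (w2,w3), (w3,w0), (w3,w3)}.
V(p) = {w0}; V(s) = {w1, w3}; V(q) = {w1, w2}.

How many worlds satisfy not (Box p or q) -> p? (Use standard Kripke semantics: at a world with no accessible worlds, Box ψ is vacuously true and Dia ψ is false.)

3

Let φ = not (Box p or q) -> p. Evaluate φ at each world:
  w0 (successors {w2}): φ is true.
  w1 (successors ∅): φ is true.
  w2 (successors {w0, w1, w3}): φ is true.
  w3 (successors {w0, w3}): φ is false.
For instance, at w0:
  At w0: not (Box p or q) is true, p is true, so not (Box p or q) -> p is true.
    At w0: Box p or q is false, so not (Box p or q) is true.
      At w0: Box p is false, q is false, so Box p or q is false.
Satisfying worlds: {w0, w1, w2}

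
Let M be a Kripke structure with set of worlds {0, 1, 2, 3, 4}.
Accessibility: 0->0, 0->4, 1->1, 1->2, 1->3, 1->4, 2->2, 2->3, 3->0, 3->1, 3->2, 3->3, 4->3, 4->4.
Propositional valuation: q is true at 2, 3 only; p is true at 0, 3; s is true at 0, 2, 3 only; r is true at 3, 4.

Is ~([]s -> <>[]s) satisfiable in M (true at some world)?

No

Let φ = ~([]s -> <>[]s). Evaluate φ at each world:
  0 (successors {0, 4}): φ is false.
  1 (successors {1, 2, 3, 4}): φ is false.
  2 (successors {2, 3}): φ is false.
  3 (successors {0, 1, 2, 3}): φ is false.
  4 (successors {3, 4}): φ is false.
For instance, at 3:
  At 3: []s -> <>[]s is true, so ~([]s -> <>[]s) is false.
    At 3: []s is false, <>[]s is true, so []s -> <>[]s is true.
      At 3: []s requires s at every successor {0, 1, 2, 3}.
        s fails at 1, so []s is false at 3.
      At 3: <>[]s requires []s at some successor in {0, 1, 2, 3}.
        []s holds at 2, so <>[]s is true at 3.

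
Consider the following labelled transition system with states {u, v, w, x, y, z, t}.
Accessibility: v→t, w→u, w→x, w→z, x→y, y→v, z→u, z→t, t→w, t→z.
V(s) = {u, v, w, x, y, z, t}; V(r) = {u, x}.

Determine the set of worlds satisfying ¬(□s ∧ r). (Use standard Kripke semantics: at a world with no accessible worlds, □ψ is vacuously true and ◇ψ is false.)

v, w, y, z, t

Let φ = ¬(□s ∧ r). Evaluate φ at each world:
  u (successors ∅): φ is false.
  v (successors {t}): φ is true.
  w (successors {u, x, z}): φ is true.
  x (successors {y}): φ is false.
  y (successors {v}): φ is true.
  z (successors {u, t}): φ is true.
  t (successors {w, z}): φ is true.
For instance, at v:
  At v: □s ∧ r is false, so ¬(□s ∧ r) is true.
    At v: □s is true, r is false, so □s ∧ r is false.
      At v: □s requires s at every successor {t}.
        At t: s is true.
      So □s is true at v.
Satisfying worlds: {v, w, y, z, t}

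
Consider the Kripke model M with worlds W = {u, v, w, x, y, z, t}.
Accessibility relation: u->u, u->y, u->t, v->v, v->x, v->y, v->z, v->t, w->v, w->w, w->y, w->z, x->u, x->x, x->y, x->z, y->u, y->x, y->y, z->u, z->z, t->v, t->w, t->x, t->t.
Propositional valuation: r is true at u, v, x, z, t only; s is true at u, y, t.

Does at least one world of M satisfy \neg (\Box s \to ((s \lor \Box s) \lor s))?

No

Recall that \Box ψ holds at a world iff ψ holds at every accessible world, and \Diamond ψ holds iff ψ holds at some accessible world.
Let φ = \neg (\Box s \to ((s \lor \Box s) \lor s)). Evaluate φ at each world:
  u (successors {u, y, t}): φ is false.
  v (successors {v, x, y, z, t}): φ is false.
  w (successors {v, w, y, z}): φ is false.
  x (successors {u, x, y, z}): φ is false.
  y (successors {u, x, y}): φ is false.
  z (successors {u, z}): φ is false.
  t (successors {v, w, x, t}): φ is false.
For instance, at t:
  At t: \Box s \to ((s \lor \Box s) \lor s) is true, so \neg (\Box s \to ((s \lor \Box s) \lor s)) is false.
    At t: \Box s is false, (s \lor \Box s) \lor s is true, so \Box s \to ((s \lor \Box s) \lor s) is true.
      At t: \Box s requires s at every successor {v, w, x, t}.
        s fails at v, so \Box s is false at t.
      At t: s \lor \Box s is true, s is true, so (s \lor \Box s) \lor s is true.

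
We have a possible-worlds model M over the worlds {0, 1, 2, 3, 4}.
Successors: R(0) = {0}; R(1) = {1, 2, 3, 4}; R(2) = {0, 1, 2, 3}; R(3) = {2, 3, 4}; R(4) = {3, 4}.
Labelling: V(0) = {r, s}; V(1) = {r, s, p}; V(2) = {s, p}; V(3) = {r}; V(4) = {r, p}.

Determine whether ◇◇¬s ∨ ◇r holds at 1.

At 1: ◇◇¬s is true, ◇r is true, so ◇◇¬s ∨ ◇r is true.
  At 1: ◇◇¬s requires ◇¬s at some successor in {1, 2, 3, 4}.
    ◇¬s holds at 1, so ◇◇¬s is true at 1.
      At 1: ◇¬s requires ¬s at some successor in {1, 2, 3, 4}.
        ¬s holds at 3, so ◇¬s is true at 1.
  At 1: ◇r requires r at some successor in {1, 2, 3, 4}.
    r holds at 1, so ◇r is true at 1.

Yes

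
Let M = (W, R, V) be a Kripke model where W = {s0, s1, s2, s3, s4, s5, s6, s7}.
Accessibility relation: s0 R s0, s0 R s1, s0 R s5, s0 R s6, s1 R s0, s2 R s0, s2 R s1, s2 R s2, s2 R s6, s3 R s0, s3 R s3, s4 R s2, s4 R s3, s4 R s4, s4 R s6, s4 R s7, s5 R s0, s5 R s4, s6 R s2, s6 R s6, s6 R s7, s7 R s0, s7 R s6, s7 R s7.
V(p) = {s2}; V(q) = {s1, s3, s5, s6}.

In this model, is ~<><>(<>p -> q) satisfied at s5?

No

At s5: <><>(<>p -> q) is true, so ~<><>(<>p -> q) is false.
  At s5: <><>(<>p -> q) requires <>(<>p -> q) at some successor in {s0, s4}.
    <>(<>p -> q) holds at s0, so <><>(<>p -> q) is true at s5.
      At s0: <>(<>p -> q) requires <>p -> q at some successor in {s0, s1, s5, s6}.
        <>p -> q holds at s0, so <>(<>p -> q) is true at s0.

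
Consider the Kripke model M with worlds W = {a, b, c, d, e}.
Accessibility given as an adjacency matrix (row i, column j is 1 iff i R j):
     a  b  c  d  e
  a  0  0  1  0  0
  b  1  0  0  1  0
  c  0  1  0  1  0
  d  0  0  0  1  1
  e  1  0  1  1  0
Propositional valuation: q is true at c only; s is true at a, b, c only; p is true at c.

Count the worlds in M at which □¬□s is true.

Recall that □ψ holds at a world iff ψ holds at every accessible world, and ◇ψ holds iff ψ holds at some accessible world.
Let φ = □¬□s. Evaluate φ at each world:
  a (successors {c}): φ is true.
  b (successors {a, d}): φ is false.
  c (successors {b, d}): φ is true.
  d (successors {d, e}): φ is true.
  e (successors {a, c, d}): φ is false.
For instance, at a:
  At a: □¬□s requires ¬□s at every successor {c}.
      At c: □s is false, so ¬□s is true.
  So □¬□s is true at a.
Satisfying worlds: {a, c, d}

3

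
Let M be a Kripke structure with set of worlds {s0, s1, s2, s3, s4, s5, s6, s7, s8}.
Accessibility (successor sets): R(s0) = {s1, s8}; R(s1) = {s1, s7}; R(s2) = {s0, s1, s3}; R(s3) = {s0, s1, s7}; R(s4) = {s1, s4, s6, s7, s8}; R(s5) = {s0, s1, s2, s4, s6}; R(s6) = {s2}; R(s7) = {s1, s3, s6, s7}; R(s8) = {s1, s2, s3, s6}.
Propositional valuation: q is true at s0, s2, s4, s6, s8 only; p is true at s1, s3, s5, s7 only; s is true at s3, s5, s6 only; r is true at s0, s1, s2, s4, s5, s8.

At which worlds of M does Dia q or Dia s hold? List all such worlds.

s0, s2, s3, s4, s5, s6, s7, s8

Let φ = Dia q or Dia s. Evaluate φ at each world:
  s0 (successors {s1, s8}): φ is true.
  s1 (successors {s1, s7}): φ is false.
  s2 (successors {s0, s1, s3}): φ is true.
  s3 (successors {s0, s1, s7}): φ is true.
  s4 (successors {s1, s4, s6, s7, s8}): φ is true.
  s5 (successors {s0, s1, s2, s4, s6}): φ is true.
  s6 (successors {s2}): φ is true.
  s7 (successors {s1, s3, s6, s7}): φ is true.
  s8 (successors {s1, s2, s3, s6}): φ is true.
For instance, at s1:
  At s1: Dia q is false, Dia s is false, so Dia q or Dia s is false.
    At s1: Dia q requires q at some successor in {s1, s7}.
      At s1: q is false.
      At s7: q is false.
    So Dia q is false at s1.
    At s1: Dia s requires s at some successor in {s1, s7}.
      At s1: s is false.
      At s7: s is false.
    So Dia s is false at s1.
Satisfying worlds: {s0, s2, s3, s4, s5, s6, s7, s8}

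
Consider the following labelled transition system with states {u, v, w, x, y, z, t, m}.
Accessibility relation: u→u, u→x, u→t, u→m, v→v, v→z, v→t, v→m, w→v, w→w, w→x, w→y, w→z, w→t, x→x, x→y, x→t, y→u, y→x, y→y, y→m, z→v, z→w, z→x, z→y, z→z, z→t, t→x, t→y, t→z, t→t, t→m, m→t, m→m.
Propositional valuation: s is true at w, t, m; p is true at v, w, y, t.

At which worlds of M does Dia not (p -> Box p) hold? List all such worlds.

Recall that Box ψ holds at a world iff ψ holds at every accessible world, and Dia ψ holds iff ψ holds at some accessible world.
Let φ = Dia not (p -> Box p). Evaluate φ at each world:
  u (successors {u, x, t, m}): φ is true.
  v (successors {v, z, t, m}): φ is true.
  w (successors {v, w, x, y, z, t}): φ is true.
  x (successors {x, y, t}): φ is true.
  y (successors {u, x, y, m}): φ is true.
  z (successors {v, w, x, y, z, t}): φ is true.
  t (successors {x, y, z, t, m}): φ is true.
  m (successors {t, m}): φ is true.
For instance, at z:
  At z: Dia not (p -> Box p) requires not (p -> Box p) at some successor in {v, w, x, y, z, t}.
    not (p -> Box p) holds at v, so Dia not (p -> Box p) is true at z.
      At v: p -> Box p is false, so not (p -> Box p) is true.
Satisfying worlds: {u, v, w, x, y, z, t, m}

u, v, w, x, y, z, t, m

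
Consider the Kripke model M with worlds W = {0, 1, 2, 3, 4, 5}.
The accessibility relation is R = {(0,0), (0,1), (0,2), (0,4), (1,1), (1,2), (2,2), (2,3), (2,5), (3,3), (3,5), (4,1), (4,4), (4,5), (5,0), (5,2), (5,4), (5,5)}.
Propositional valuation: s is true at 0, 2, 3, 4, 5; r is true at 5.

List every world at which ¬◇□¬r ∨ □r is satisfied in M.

Let φ = ¬◇□¬r ∨ □r. Evaluate φ at each world:
  0 (successors {0, 1, 2, 4}): φ is false.
  1 (successors {1, 2}): φ is false.
  2 (successors {2, 3, 5}): φ is true.
  3 (successors {3, 5}): φ is true.
  4 (successors {1, 4, 5}): φ is false.
  5 (successors {0, 2, 4, 5}): φ is false.
For instance, at 0:
  At 0: ¬◇□¬r is false, □r is false, so ¬◇□¬r ∨ □r is false.
    At 0: ◇□¬r is true, so ¬◇□¬r is false.
      At 0: ◇□¬r requires □¬r at some successor in {0, 1, 2, 4}.
        □¬r holds at 0, so ◇□¬r is true at 0.
    At 0: □r requires r at every successor {0, 1, 2, 4}.
      r fails at 0, so □r is false at 0.
Satisfying worlds: {2, 3}

2, 3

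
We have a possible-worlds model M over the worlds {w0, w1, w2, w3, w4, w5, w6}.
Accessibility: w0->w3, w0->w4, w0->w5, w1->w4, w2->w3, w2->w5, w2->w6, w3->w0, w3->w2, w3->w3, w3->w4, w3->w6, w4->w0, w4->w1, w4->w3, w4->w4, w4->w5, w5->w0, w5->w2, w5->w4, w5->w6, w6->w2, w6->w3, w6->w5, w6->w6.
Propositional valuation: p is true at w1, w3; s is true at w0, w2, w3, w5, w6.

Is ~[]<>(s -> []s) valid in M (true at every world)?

Let φ = ~[]<>(s -> []s). Evaluate φ at each world:
  w0 (successors {w3, w4, w5}): φ is false.
  w1 (successors {w4}): φ is false.
  w2 (successors {w3, w5, w6}): φ is false.
  w3 (successors {w0, w2, w3, w4, w6}): φ is false.
  w4 (successors {w0, w1, w3, w4, w5}): φ is false.
  w5 (successors {w0, w2, w4, w6}): φ is false.
  w6 (successors {w2, w3, w5, w6}): φ is false.
Detail at w0 (counterexample):
  At w0: []<>(s -> []s) is true, so ~[]<>(s -> []s) is false.
    At w0: []<>(s -> []s) requires <>(s -> []s) at every successor {w3, w4, w5}.
      At w3: <>(s -> []s) is true.
      At w4: <>(s -> []s) is true.
      At w5: <>(s -> []s) is true.
    So []<>(s -> []s) is true at w0.

No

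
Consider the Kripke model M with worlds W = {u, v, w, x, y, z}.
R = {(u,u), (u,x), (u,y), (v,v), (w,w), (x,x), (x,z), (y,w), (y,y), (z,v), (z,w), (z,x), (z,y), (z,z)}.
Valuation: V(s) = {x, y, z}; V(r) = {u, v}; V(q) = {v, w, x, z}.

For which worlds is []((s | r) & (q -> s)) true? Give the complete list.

u, x

Let φ = []((s | r) & (q -> s)). Evaluate φ at each world:
  u (successors {u, x, y}): φ is true.
  v (successors {v}): φ is false.
  w (successors {w}): φ is false.
  x (successors {x, z}): φ is true.
  y (successors {w, y}): φ is false.
  z (successors {v, w, x, y, z}): φ is false.
For instance, at x:
  At x: []((s | r) & (q -> s)) requires (s | r) & (q -> s) at every successor {x, z}.
    At x: (s | r) & (q -> s) is true.
    At z: (s | r) & (q -> s) is true.
  So []((s | r) & (q -> s)) is true at x.
Satisfying worlds: {u, x}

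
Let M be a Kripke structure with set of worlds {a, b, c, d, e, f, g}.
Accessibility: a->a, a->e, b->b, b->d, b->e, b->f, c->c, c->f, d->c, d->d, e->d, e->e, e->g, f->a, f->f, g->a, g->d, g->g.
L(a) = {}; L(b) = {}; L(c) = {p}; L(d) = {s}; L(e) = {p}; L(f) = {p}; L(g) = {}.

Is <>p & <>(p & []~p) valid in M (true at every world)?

No

Let φ = <>p & <>(p & []~p). Evaluate φ at each world:
  a (successors {a, e}): φ is false.
  b (successors {b, d, e, f}): φ is false.
  c (successors {c, f}): φ is false.
  d (successors {c, d}): φ is false.
  e (successors {d, e, g}): φ is false.
  f (successors {a, f}): φ is false.
  g (successors {a, d, g}): φ is false.
Detail at a (counterexample):
  At a: <>p is true, <>(p & []~p) is false, so <>p & <>(p & []~p) is false.
    At a: <>p requires p at some successor in {a, e}.
      p holds at e, so <>p is true at a.
    At a: <>(p & []~p) requires p & []~p at some successor in {a, e}.
      At a: p & []~p is false.
      At e: p & []~p is false.
    So <>(p & []~p) is false at a.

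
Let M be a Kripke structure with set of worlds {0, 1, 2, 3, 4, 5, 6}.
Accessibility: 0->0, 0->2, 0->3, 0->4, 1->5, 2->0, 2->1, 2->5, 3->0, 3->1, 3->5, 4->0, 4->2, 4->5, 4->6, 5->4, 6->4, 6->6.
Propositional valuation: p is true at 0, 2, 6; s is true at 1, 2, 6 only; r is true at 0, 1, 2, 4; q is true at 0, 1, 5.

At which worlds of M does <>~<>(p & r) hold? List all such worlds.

Let φ = <>~<>(p & r). Evaluate φ at each world:
  0 (successors {0, 2, 3, 4}): φ is false.
  1 (successors {5}): φ is true.
  2 (successors {0, 1, 5}): φ is true.
  3 (successors {0, 1, 5}): φ is true.
  4 (successors {0, 2, 5, 6}): φ is true.
  5 (successors {4}): φ is false.
  6 (successors {4, 6}): φ is true.
For instance, at 0:
  At 0: <>~<>(p & r) requires ~<>(p & r) at some successor in {0, 2, 3, 4}.
    At 0: ~<>(p & r) is false.
    At 2: ~<>(p & r) is false.
    At 3: ~<>(p & r) is false.
    At 4: ~<>(p & r) is false.
  So <>~<>(p & r) is false at 0.
Satisfying worlds: {1, 2, 3, 4, 6}

1, 2, 3, 4, 6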